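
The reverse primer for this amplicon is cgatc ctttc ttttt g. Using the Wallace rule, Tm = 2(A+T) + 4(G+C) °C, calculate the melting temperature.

Scanning the sequence gives T=9, C=4, A=1, G=2.
So N_AT = 10 and N_GC = 6.
Tm = 4·6 + 2·10 = 24 + 20 = 44°C

44°C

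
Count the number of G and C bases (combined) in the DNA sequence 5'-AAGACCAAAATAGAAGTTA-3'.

Base counts: G=3, T=3, C=2, A=11
Total G or C: 3 + 2 = 5

5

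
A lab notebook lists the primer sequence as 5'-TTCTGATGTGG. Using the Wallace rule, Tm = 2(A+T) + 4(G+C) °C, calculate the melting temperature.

32°C

C=1, A=1, T=5, G=4
AT pairs contribute 6, GC pairs contribute 5.
Tm = 4·5 + 2·6 = 20 + 12 = 32°C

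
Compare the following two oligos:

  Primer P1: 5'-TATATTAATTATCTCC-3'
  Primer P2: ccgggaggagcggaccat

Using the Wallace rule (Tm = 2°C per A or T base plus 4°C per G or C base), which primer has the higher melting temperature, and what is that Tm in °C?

Primer P2, 62°C

Primer P1: A+T=13, G+C=3 → Tm = 2(13)+4(3) = 38°C
Primer P2: A+T=5, G+C=13 → Tm = 2(5)+4(13) = 62°C
38°C vs 62°C → primer P2 is higher.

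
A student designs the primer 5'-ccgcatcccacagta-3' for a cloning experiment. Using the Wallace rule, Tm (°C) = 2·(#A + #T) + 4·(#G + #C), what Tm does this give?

48°C

C=7, A=4, G=2, T=2
A+T = 6, G+C = 9
Tm = 2(6) + 4(9) = 12 + 36 = 48°C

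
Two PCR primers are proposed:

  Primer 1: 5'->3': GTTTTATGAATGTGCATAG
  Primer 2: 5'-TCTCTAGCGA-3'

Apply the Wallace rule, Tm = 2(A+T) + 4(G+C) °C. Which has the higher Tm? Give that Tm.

Primer 1: A+T=13, G+C=6 → Tm = 2(13)+4(6) = 50°C
Primer 2: A+T=5, G+C=5 → Tm = 2(5)+4(5) = 30°C
50°C vs 30°C → primer 1 is higher.

Primer 1, 50°C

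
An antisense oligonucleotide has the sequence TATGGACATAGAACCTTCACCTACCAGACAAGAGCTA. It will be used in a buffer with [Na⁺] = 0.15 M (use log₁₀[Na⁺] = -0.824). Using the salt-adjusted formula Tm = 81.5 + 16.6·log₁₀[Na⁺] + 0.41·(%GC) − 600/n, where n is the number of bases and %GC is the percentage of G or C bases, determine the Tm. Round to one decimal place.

Length n = 37. C=10, T=7, G=6, A=14
G+C = 16, so %GC = 16/37 × 100 = 43.243%
Salt term: 16.6 × (-0.824) = -13.678
GC term: 0.41 × 43.243 = 17.73; length term: −600/37 = −16.216
Tm = 81.5 + (-13.678) + 17.73 − 16.216 = 69.336 → 69.3°C

69.3°C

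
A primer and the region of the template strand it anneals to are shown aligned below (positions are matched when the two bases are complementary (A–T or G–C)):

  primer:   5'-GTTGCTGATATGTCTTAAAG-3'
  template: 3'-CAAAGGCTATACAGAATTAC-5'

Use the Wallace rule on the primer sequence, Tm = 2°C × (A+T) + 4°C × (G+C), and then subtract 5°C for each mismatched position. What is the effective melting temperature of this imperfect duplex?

39°C

Primer base counts: A=5, T=8, G=5, C=2 → A+T=13, G+C=7
Perfect-match Tm = 2(13) + 4(7) = 26 + 28 = 54°C
Mismatches (positions where the bases are not complementary): 3 (at positions 4, 6, 19)
Effective Tm = 54 − 3×5 = 54 − 15 = 39°C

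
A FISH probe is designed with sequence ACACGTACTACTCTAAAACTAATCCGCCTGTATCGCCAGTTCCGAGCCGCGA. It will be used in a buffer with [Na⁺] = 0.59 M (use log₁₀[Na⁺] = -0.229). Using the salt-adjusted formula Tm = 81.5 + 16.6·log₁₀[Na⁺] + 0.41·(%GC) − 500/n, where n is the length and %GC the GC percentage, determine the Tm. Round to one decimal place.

Length n = 52. Scanning the sequence gives A=14, G=9, T=11, C=18.
G+C = 27, so %GC = 27/52 × 100 = 51.923%
Salt term: 16.6 × (-0.229) = -3.801
GC term: 0.41 × 51.923 = 21.288; length term: −500/52 = −9.615
Tm = 81.5 + (-3.801) + 21.288 − 9.615 = 89.372 → 89.4°C

89.4°C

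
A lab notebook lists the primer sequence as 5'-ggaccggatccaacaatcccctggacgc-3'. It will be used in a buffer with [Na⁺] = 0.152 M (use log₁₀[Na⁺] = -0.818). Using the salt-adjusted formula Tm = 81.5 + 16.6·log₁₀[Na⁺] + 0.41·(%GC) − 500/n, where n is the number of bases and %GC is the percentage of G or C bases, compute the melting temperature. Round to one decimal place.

Length n = 28. Scanning the sequence gives T=3, G=7, C=11, A=7.
G+C = 18, so %GC = 18/28 × 100 = 64.286%
Salt term: 16.6 × (-0.818) = -13.579
GC term: 0.41 × 64.286 = 26.357; length term: −500/28 = −17.857
Tm = 81.5 + (-13.579) + 26.357 − 17.857 = 76.421 → 76.4°C

76.4°C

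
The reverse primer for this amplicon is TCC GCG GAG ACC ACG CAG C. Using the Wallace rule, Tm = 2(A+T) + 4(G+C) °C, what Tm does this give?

T=1, G=6, C=8, A=4
So N_AT = 5 and N_GC = 14.
Tm = 2(5) + 4(14) = 10 + 56 = 66°C

66°C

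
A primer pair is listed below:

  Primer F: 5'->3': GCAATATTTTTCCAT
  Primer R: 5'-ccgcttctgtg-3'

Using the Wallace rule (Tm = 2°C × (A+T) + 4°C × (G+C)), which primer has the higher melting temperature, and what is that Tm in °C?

Primer F: A+T=11, G+C=4 → Tm = 2(11)+4(4) = 38°C
Primer R: A+T=4, G+C=7 → Tm = 2(4)+4(7) = 36°C
38°C vs 36°C → primer F is higher.

Primer F, 38°C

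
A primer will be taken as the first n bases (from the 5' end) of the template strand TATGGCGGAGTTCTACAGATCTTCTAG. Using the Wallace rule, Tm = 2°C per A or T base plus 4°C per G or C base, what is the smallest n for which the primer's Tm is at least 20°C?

First 6 bases: TATGGC → Tm = 18°C (< 20°C)
First 7 bases: TATGGCG → Tm = 22°C (≥ 20°C)
Since every base adds ≥2°C, Tm only increases with n, so the threshold is first crossed at n = 7.

n = 7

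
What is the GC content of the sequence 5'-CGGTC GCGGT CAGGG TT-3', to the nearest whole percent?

71%

T=4, A=1, G=8, C=4
G+C = 8 + 4 = 12 out of 17 bases
%GC = 12/17 × 100 = 70.59% ≈ 71%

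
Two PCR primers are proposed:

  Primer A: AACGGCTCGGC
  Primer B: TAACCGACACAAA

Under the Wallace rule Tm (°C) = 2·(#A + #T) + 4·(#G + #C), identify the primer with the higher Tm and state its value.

Primer A, 38°C

Primer A: A+T=3, G+C=8 → Tm = 2(3)+4(8) = 38°C
Primer B: A+T=8, G+C=5 → Tm = 2(8)+4(5) = 36°C
38°C vs 36°C → primer A is higher.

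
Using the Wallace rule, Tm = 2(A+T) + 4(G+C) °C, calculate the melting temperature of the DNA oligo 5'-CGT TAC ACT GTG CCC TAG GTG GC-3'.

74°C

Counting bases: C=7, A=3, T=6, G=7
A+T = 9, G+C = 14
Tm = 2×9 + 4×14 = 74°C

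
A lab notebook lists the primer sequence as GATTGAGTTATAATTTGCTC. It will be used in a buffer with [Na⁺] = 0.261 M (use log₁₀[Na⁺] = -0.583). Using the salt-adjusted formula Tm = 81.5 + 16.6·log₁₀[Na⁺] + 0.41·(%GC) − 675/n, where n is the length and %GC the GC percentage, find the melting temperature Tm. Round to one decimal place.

50.4°C

Length n = 20. Base counts: G=4, T=9, C=2, A=5
G+C = 6, so %GC = 6/20 × 100 = 30%
Salt term: 16.6 × (-0.583) = -9.678
GC term: 0.41 × 30 = 12.3; length term: −675/20 = −33.75
Tm = 81.5 + (-9.678) + 12.3 − 33.75 = 50.372 → 50.4°C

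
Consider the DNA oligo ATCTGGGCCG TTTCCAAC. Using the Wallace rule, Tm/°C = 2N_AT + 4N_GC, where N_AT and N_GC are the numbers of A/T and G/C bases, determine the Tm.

C=6, A=3, T=5, G=4
A+T = 8, G+C = 10
Tm = 2×8 + 4×10 = 56°C

56°C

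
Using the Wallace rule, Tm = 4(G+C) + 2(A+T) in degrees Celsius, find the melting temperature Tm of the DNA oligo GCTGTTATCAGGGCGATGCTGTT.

70°C

Scanning the sequence gives T=8, C=4, G=8, A=3.
A+T = 11, G+C = 12
Tm = 4·12 + 2·11 = 48 + 22 = 70°C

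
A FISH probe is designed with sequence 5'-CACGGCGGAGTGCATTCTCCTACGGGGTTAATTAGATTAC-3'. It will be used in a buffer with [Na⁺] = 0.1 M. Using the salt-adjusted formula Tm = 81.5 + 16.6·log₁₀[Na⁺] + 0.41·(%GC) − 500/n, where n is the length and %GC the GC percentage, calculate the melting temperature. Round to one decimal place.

Length n = 40. Counting bases: T=11, C=9, G=11, A=9
G+C = 20, so %GC = 20/40 × 100 = 50%
Salt term: 16.6 × (-1) = -16.6
GC term: 0.41 × 50 = 20.5; length term: −500/40 = −12.5
Tm = 81.5 + (-16.6) + 20.5 − 12.5 = 72.9 → 72.9°C

72.9°C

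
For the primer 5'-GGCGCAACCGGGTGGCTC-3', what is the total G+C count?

Base counts: A=2, T=2, G=8, C=6
Total G or C: 8 + 6 = 14

14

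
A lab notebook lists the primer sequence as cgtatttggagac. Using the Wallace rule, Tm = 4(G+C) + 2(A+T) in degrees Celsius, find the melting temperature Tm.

G=4, C=2, A=3, T=4
A+T = 7, G+C = 6
Tm = 2×7 + 4×6 = 38°C

38°C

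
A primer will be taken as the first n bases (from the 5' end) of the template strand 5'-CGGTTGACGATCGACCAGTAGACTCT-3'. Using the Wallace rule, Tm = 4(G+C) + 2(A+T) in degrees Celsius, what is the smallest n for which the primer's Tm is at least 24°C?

First 7 bases: CGGTTGA → Tm = 22°C (< 24°C)
First 8 bases: CGGTTGAC → Tm = 26°C (≥ 24°C)
Each additional base adds 2°C (A/T) or 4°C (G/C), so Tm is non-decreasing in n; n = 8 is the first length to reach 24°C.

n = 8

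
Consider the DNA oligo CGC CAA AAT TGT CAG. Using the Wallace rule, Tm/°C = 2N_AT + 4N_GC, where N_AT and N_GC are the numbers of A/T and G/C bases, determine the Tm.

44°C

Counting bases: T=3, A=5, G=3, C=4
A+T = 8, G+C = 7
Tm = 4·7 + 2·8 = 28 + 16 = 44°C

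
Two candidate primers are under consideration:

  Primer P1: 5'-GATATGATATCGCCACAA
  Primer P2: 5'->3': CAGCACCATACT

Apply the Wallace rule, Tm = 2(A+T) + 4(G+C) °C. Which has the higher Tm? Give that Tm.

Primer P1: A+T=11, G+C=7 → Tm = 2(11)+4(7) = 50°C
Primer P2: A+T=6, G+C=6 → Tm = 2(6)+4(6) = 36°C
50°C vs 36°C → primer P1 is higher.

Primer P1, 50°C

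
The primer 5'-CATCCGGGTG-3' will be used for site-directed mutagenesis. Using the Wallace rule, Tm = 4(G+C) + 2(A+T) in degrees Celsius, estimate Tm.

34°C

Base counts: C=3, A=1, G=4, T=2
A+T = 3, G+C = 7
Tm = 2×3 + 4×7 = 34°C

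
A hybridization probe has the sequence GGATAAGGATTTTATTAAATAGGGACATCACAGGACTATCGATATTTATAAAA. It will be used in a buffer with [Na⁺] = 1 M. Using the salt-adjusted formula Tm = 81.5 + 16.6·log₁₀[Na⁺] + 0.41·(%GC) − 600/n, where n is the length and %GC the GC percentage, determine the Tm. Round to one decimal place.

81.8°C

Length n = 53. Scanning the sequence gives T=16, G=10, A=22, C=5.
G+C = 15, so %GC = 15/53 × 100 = 28.302%
Salt term: 16.6 × (0) = 0
GC term: 0.41 × 28.302 = 11.604; length term: −600/53 = −11.321
Tm = 81.5 + (0) + 11.604 − 11.321 = 81.783 → 81.8°C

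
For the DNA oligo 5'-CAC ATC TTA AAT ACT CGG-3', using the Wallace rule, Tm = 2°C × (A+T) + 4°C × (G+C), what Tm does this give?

Base counts: T=5, A=6, C=5, G=2
A+T = 11, G+C = 7
Tm = 2(11) + 4(7) = 22 + 28 = 50°C

50°C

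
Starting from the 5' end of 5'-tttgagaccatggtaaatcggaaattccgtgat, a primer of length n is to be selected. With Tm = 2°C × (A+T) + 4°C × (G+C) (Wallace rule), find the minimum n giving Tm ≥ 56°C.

n = 20

First 19 bases: TTTGAGACCATGGTAAATC → Tm = 52°C (< 56°C)
First 20 bases: TTTGAGACCATGGTAAATCG → Tm = 56°C (≥ 56°C)
Since every base adds ≥2°C, Tm only increases with n, so the threshold is first crossed at n = 20.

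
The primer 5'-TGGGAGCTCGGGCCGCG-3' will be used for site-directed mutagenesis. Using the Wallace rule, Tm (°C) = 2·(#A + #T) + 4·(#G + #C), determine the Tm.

62°C

T=2, A=1, G=9, C=5
So N_AT = 3 and N_GC = 14.
Tm = 4·14 + 2·3 = 56 + 6 = 62°C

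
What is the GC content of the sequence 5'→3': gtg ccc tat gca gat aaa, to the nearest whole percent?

44%

C=4, G=4, A=6, T=4
G+C = 4 + 4 = 8 out of 18 bases
%GC = 8/18 × 100 = 44.44% ≈ 44%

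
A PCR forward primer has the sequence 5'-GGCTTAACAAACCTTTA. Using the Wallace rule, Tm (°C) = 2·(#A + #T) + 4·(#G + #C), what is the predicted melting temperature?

46°C

A=6, C=4, G=2, T=5
So N_AT = 11 and N_GC = 6.
Tm = 4·6 + 2·11 = 24 + 22 = 46°C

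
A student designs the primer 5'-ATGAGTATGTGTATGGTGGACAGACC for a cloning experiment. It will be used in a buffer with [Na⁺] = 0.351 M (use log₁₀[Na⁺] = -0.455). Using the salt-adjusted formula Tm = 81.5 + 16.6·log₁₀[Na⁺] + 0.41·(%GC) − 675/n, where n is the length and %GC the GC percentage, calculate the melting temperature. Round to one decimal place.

Length n = 26. Base counts: G=9, T=7, A=7, C=3
G+C = 12, so %GC = 12/26 × 100 = 46.154%
Salt term: 16.6 × (-0.455) = -7.553
GC term: 0.41 × 46.154 = 18.923; length term: −675/26 = −25.962
Tm = 81.5 + (-7.553) + 18.923 − 25.962 = 66.908 → 66.9°C

66.9°C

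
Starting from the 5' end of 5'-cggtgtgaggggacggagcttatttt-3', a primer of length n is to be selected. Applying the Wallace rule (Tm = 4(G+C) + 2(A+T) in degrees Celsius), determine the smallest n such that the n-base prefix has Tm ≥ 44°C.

n = 13

First 12 bases: CGGTGTGAGGGG → Tm = 42°C (< 44°C)
First 13 bases: CGGTGTGAGGGGA → Tm = 44°C (≥ 44°C)
Since every base adds ≥2°C, Tm only increases with n, so the threshold is first crossed at n = 13.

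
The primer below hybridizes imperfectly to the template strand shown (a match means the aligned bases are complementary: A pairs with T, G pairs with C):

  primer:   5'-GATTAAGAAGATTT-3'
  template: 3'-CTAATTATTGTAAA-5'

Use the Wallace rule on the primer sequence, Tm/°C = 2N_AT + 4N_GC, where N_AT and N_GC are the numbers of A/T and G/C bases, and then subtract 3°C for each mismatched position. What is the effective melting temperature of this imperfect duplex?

28°C

Primer base counts: A=6, T=5, G=3, C=0 → A+T=11, G+C=3
Perfect-match Tm = 2(11) + 4(3) = 22 + 12 = 34°C
Mismatches (positions where the bases are not complementary): 2 (at positions 7, 10)
Effective Tm = 34 − 2×3 = 34 − 6 = 28°C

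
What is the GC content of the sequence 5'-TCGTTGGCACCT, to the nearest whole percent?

A=1, T=4, C=4, G=3
G+C = 3 + 4 = 7 out of 12 bases
%GC = 7/12 × 100 = 58.33% ≈ 58%

58%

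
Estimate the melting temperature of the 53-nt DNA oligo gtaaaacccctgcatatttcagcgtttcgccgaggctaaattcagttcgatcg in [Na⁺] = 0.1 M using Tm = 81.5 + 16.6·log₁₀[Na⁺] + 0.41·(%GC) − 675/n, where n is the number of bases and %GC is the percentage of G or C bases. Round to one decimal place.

71.5°C

Length n = 53. C=14, T=15, G=11, A=13
G+C = 25, so %GC = 25/53 × 100 = 47.17%
Salt term: 16.6 × (-1) = -16.6
GC term: 0.41 × 47.17 = 19.34; length term: −675/53 = −12.736
Tm = 81.5 + (-16.6) + 19.34 − 12.736 = 71.504 → 71.5°C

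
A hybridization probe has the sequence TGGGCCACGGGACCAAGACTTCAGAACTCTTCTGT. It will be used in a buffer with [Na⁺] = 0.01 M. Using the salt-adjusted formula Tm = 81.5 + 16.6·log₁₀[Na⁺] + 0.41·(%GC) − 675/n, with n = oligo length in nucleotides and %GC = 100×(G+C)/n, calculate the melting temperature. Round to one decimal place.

Length n = 35. A=8, T=8, C=10, G=9
G+C = 19, so %GC = 19/35 × 100 = 54.286%
Salt term: 16.6 × (-2) = -33.2
GC term: 0.41 × 54.286 = 22.257; length term: −675/35 = −19.286
Tm = 81.5 + (-33.2) + 22.257 − 19.286 = 51.271 → 51.3°C

51.3°C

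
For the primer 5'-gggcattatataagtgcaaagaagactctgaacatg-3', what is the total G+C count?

14

C=5, G=9, T=8, A=14
Total G or C: 9 + 5 = 14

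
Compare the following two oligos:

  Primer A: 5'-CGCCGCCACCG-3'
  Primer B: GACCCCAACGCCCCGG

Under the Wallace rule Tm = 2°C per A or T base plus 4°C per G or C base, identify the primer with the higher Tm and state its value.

Primer B, 58°C

Primer A: A+T=1, G+C=10 → Tm = 2(1)+4(10) = 42°C
Primer B: A+T=3, G+C=13 → Tm = 2(3)+4(13) = 58°C
42°C vs 58°C → primer B is higher.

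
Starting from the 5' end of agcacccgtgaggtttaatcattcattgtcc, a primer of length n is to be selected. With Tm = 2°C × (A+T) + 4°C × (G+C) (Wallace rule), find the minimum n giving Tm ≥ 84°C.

First 29 bases: AGCACCCGTGAGGTTTAATCATTCATTGT → Tm = 82°C (< 84°C)
First 30 bases: AGCACCCGTGAGGTTTAATCATTCATTGTC → Tm = 86°C (≥ 84°C)
Since every base adds ≥2°C, Tm only increases with n, so the threshold is first crossed at n = 30.

n = 30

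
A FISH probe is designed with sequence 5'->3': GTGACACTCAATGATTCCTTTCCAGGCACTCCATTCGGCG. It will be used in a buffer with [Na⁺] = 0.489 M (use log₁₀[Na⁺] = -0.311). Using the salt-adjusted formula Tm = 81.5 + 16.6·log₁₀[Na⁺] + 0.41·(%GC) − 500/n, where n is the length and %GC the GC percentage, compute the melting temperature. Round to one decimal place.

85.4°C

Length n = 40. A=8, G=8, T=11, C=13
G+C = 21, so %GC = 21/40 × 100 = 52.5%
Salt term: 16.6 × (-0.311) = -5.163
GC term: 0.41 × 52.5 = 21.525; length term: −500/40 = −12.5
Tm = 81.5 + (-5.163) + 21.525 − 12.5 = 85.362 → 85.4°C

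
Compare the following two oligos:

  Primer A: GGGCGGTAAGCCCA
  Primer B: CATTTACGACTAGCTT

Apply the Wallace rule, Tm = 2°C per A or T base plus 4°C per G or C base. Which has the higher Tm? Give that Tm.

Primer A, 48°C

Primer A: A+T=4, G+C=10 → Tm = 2(4)+4(10) = 48°C
Primer B: A+T=10, G+C=6 → Tm = 2(10)+4(6) = 44°C
48°C vs 44°C → primer A is higher.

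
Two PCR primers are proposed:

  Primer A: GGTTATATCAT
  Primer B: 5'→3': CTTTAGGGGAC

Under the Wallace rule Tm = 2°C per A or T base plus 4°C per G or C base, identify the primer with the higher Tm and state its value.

Primer B, 34°C

Primer A: A+T=8, G+C=3 → Tm = 2(8)+4(3) = 28°C
Primer B: A+T=5, G+C=6 → Tm = 2(5)+4(6) = 34°C
28°C vs 34°C → primer B is higher.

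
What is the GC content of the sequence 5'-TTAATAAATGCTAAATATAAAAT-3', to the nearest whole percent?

9%

Scanning the sequence gives A=13, G=1, C=1, T=8.
G+C = 1 + 1 = 2 out of 23 bases
%GC = 2/23 × 100 = 8.696% ≈ 9%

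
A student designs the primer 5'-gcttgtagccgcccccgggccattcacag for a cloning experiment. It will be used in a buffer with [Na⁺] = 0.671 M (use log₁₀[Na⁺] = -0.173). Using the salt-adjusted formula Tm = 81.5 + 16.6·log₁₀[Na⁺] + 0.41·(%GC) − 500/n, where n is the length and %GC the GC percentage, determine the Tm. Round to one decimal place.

89.7°C

Length n = 29. Scanning the sequence gives C=12, T=5, A=4, G=8.
G+C = 20, so %GC = 20/29 × 100 = 68.966%
Salt term: 16.6 × (-0.173) = -2.872
GC term: 0.41 × 68.966 = 28.276; length term: −500/29 = −17.241
Tm = 81.5 + (-2.872) + 28.276 − 17.241 = 89.663 → 89.7°C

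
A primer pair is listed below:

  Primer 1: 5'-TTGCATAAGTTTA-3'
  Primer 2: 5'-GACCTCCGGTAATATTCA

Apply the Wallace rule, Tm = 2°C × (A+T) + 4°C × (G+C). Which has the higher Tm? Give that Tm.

Primer 2, 52°C

Primer 1: A+T=10, G+C=3 → Tm = 2(10)+4(3) = 32°C
Primer 2: A+T=10, G+C=8 → Tm = 2(10)+4(8) = 52°C
32°C vs 52°C → primer 2 is higher.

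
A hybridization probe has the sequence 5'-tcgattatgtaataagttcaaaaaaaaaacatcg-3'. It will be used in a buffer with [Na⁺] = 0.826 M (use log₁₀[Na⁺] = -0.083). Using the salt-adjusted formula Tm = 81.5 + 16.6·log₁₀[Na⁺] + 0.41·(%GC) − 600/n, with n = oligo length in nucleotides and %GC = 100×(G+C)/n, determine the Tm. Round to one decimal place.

Length n = 34. Base counts: A=17, T=9, C=4, G=4
G+C = 8, so %GC = 8/34 × 100 = 23.529%
Salt term: 16.6 × (-0.083) = -1.378
GC term: 0.41 × 23.529 = 9.647; length term: −600/34 = −17.647
Tm = 81.5 + (-1.378) + 9.647 − 17.647 = 72.122 → 72.1°C

72.1°C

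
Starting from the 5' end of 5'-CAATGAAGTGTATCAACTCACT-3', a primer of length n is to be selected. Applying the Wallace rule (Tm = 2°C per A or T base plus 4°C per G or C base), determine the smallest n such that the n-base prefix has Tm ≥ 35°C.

n = 14

First 13 bases: CAATGAAGTGTAT → Tm = 34°C (< 35°C)
First 14 bases: CAATGAAGTGTATC → Tm = 38°C (≥ 35°C)
Each additional base adds 2°C (A/T) or 4°C (G/C), so Tm is non-decreasing in n; n = 14 is the first length to reach 35°C.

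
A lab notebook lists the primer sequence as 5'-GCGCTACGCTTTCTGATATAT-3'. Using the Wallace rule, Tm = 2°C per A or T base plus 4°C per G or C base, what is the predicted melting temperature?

60°C

Counting bases: G=4, A=4, T=8, C=5
AT pairs contribute 12, GC pairs contribute 9.
Tm = 2×12 + 4×9 = 60°C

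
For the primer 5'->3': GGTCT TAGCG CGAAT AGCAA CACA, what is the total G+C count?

12

G=6, T=4, C=6, A=8
G+C = 6 + 6 = 12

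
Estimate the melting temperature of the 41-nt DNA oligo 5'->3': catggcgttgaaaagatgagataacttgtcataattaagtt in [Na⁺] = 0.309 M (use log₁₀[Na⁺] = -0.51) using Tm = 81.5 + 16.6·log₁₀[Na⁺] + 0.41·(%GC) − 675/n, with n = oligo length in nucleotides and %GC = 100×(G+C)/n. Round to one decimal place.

Length n = 41. Base counts: G=9, A=15, C=4, T=13
G+C = 13, so %GC = 13/41 × 100 = 31.707%
Salt term: 16.6 × (-0.51) = -8.466
GC term: 0.41 × 31.707 = 13; length term: −675/41 = −16.463
Tm = 81.5 + (-8.466) + 13 − 16.463 = 69.571 → 69.6°C

69.6°C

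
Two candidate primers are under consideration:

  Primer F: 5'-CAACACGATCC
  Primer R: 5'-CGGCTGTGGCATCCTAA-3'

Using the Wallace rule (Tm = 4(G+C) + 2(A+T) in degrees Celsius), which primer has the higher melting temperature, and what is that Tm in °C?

Primer R, 54°C

Primer F: A+T=5, G+C=6 → Tm = 2(5)+4(6) = 34°C
Primer R: A+T=7, G+C=10 → Tm = 2(7)+4(10) = 54°C
34°C vs 54°C → primer R is higher.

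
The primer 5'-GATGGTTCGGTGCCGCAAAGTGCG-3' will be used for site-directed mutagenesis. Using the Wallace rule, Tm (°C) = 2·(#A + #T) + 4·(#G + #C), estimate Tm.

78°C

A=4, T=5, G=10, C=5
A+T = 9, G+C = 15
Tm = 2×9 + 4×15 = 78°C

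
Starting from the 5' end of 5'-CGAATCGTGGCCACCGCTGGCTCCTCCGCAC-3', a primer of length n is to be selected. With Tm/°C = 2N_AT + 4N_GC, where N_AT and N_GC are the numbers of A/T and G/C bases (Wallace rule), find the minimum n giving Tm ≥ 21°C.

n = 7

First 6 bases: CGAATC → Tm = 18°C (< 21°C)
First 7 bases: CGAATCG → Tm = 22°C (≥ 21°C)
Since every base adds ≥2°C, Tm only increases with n, so the threshold is first crossed at n = 7.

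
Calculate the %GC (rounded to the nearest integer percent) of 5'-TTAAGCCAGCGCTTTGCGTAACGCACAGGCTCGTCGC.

Counting bases: T=8, C=12, G=10, A=7
G+C = 10 + 12 = 22 out of 37 bases
%GC = 22/37 × 100 = 59.46% ≈ 59%

59%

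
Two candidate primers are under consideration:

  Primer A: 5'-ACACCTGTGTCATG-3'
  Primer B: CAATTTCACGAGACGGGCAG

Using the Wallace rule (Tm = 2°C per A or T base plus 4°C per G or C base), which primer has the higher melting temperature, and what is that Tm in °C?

Primer B, 62°C

Primer A: A+T=7, G+C=7 → Tm = 2(7)+4(7) = 42°C
Primer B: A+T=9, G+C=11 → Tm = 2(9)+4(11) = 62°C
42°C vs 62°C → primer B is higher.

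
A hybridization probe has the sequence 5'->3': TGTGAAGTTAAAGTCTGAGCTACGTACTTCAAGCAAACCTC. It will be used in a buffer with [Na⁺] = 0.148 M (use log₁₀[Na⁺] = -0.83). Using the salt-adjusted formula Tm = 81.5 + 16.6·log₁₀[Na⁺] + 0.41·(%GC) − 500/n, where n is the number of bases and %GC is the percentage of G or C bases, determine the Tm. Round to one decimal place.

Length n = 41. Base counts: A=13, T=11, C=9, G=8
G+C = 17, so %GC = 17/41 × 100 = 41.463%
Salt term: 16.6 × (-0.83) = -13.778
GC term: 0.41 × 41.463 = 17; length term: −500/41 = −12.195
Tm = 81.5 + (-13.778) + 17 − 12.195 = 72.527 → 72.5°C

72.5°C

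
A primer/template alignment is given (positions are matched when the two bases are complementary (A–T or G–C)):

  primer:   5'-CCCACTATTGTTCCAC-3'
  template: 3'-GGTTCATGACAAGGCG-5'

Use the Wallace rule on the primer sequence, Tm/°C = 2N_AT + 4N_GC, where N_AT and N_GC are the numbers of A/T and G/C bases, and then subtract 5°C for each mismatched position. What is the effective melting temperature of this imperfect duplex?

Primer base counts: A=3, T=5, G=1, C=7 → A+T=8, G+C=8
Perfect-match Tm = 2(8) + 4(8) = 16 + 32 = 48°C
Mismatches (positions where the bases are not complementary): 4 (at positions 3, 5, 8, 15)
Effective Tm = 48 − 4×5 = 48 − 20 = 28°C

28°C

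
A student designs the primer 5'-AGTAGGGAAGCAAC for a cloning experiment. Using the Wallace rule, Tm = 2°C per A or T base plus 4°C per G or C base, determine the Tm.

42°C

Base counts: T=1, C=2, G=5, A=6
AT pairs contribute 7, GC pairs contribute 7.
Tm = 2×7 + 4×7 = 42°C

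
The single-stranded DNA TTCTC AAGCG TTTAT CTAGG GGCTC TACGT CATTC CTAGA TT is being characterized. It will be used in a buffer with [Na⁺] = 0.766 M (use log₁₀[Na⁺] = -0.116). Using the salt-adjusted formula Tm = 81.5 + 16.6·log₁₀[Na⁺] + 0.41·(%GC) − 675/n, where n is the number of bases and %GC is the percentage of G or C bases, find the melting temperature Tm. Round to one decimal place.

Length n = 42. Scanning the sequence gives C=10, T=16, G=8, A=8.
G+C = 18, so %GC = 18/42 × 100 = 42.857%
Salt term: 16.6 × (-0.116) = -1.926
GC term: 0.41 × 42.857 = 17.571; length term: −675/42 = −16.071
Tm = 81.5 + (-1.926) + 17.571 − 16.071 = 81.074 → 81.1°C

81.1°C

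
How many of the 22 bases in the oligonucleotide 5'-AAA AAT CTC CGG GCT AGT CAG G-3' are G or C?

11

Scanning the sequence gives A=7, T=4, G=6, C=5.
G+C = 6 + 5 = 11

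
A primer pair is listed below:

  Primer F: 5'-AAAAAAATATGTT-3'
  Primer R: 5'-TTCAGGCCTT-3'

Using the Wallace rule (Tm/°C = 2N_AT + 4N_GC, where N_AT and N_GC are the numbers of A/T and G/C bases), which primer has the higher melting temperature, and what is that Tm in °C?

Primer R, 30°C

Primer F: A+T=12, G+C=1 → Tm = 2(12)+4(1) = 28°C
Primer R: A+T=5, G+C=5 → Tm = 2(5)+4(5) = 30°C
28°C vs 30°C → primer R is higher.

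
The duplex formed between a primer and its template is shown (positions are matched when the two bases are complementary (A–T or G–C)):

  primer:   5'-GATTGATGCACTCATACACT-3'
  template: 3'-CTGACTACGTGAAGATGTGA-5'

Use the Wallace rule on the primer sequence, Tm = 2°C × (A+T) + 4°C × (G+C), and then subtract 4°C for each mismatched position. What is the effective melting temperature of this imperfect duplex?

44°C

Primer base counts: A=6, T=6, G=3, C=5 → A+T=12, G+C=8
Perfect-match Tm = 2(12) + 4(8) = 24 + 32 = 56°C
Mismatches (positions where the bases are not complementary): 3 (at positions 3, 13, 14)
Effective Tm = 56 − 3×4 = 56 − 12 = 44°C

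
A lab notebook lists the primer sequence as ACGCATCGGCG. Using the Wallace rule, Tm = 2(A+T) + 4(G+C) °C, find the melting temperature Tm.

38°C

G=4, T=1, C=4, A=2
AT pairs contribute 3, GC pairs contribute 8.
Tm = 2(3) + 4(8) = 6 + 32 = 38°C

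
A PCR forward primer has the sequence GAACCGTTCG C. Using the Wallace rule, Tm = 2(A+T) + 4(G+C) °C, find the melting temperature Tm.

C=4, G=3, T=2, A=2
So N_AT = 4 and N_GC = 7.
Tm = 4·7 + 2·4 = 28 + 8 = 36°C

36°C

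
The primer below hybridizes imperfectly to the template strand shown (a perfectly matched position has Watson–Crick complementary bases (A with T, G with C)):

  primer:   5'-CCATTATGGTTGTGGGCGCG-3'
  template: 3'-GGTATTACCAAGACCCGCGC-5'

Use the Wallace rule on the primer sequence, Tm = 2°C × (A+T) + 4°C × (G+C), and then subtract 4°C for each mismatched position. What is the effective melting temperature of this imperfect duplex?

Primer base counts: A=2, T=6, G=8, C=4 → A+T=8, G+C=12
Perfect-match Tm = 2(8) + 4(12) = 16 + 48 = 64°C
Mismatches (positions where the bases are not complementary): 2 (at positions 5, 12)
Effective Tm = 64 − 2×4 = 64 − 8 = 56°C

56°C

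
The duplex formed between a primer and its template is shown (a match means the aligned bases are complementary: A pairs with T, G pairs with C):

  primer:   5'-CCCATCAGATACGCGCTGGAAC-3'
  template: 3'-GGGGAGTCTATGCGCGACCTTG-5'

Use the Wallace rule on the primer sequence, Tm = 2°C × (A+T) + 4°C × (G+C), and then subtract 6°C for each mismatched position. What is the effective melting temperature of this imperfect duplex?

Primer base counts: A=6, T=3, G=5, C=8 → A+T=9, G+C=13
Perfect-match Tm = 2(9) + 4(13) = 18 + 52 = 70°C
Mismatches (positions where the bases are not complementary): 1 (at position 4)
Effective Tm = 70 − 1×6 = 70 − 6 = 64°C

64°C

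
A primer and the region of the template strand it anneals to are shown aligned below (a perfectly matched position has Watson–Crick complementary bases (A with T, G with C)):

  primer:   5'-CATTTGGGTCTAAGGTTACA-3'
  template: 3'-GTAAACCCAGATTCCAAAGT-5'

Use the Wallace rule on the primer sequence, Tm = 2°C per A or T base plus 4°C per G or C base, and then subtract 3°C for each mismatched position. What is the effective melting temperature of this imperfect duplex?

53°C

Primer base counts: A=5, T=7, G=5, C=3 → A+T=12, G+C=8
Perfect-match Tm = 2(12) + 4(8) = 24 + 32 = 56°C
Mismatches (positions where the bases are not complementary): 1 (at position 18)
Effective Tm = 56 − 1×3 = 56 − 3 = 53°C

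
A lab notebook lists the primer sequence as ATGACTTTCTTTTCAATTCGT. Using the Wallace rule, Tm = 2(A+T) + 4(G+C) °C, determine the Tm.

54°C

Scanning the sequence gives A=4, T=11, G=2, C=4.
AT pairs contribute 15, GC pairs contribute 6.
Tm = 2(15) + 4(6) = 30 + 24 = 54°C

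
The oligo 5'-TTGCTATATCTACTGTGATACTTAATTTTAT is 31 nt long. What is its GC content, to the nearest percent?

Counting bases: C=4, T=16, G=3, A=8
G+C = 3 + 4 = 7 out of 31 bases
%GC = 7/31 × 100 = 22.58% ≈ 23%

23%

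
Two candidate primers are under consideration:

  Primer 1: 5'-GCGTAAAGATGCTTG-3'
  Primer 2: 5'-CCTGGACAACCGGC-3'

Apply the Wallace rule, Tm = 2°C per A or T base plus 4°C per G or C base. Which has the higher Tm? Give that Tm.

Primer 1: A+T=8, G+C=7 → Tm = 2(8)+4(7) = 44°C
Primer 2: A+T=4, G+C=10 → Tm = 2(4)+4(10) = 48°C
44°C vs 48°C → primer 2 is higher.

Primer 2, 48°C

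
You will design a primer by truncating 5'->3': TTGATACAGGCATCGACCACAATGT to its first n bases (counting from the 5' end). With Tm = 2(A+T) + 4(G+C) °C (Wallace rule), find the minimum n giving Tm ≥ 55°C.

First 18 bases: TTGATACAGGCATCGACC → Tm = 54°C (< 55°C)
First 19 bases: TTGATACAGGCATCGACCA → Tm = 56°C (≥ 55°C)
Each additional base adds 2°C (A/T) or 4°C (G/C), so Tm is non-decreasing in n; n = 19 is the first length to reach 55°C.

n = 19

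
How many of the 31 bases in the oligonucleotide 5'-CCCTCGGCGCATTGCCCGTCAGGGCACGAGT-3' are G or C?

22

Scanning the sequence gives C=12, A=4, T=5, G=10.
G+C = 10 + 12 = 22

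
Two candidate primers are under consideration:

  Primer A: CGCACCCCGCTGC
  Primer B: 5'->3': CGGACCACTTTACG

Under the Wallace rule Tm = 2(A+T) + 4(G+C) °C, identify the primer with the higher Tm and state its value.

Primer A: A+T=2, G+C=11 → Tm = 2(2)+4(11) = 48°C
Primer B: A+T=6, G+C=8 → Tm = 2(6)+4(8) = 44°C
48°C vs 44°C → primer A is higher.

Primer A, 48°C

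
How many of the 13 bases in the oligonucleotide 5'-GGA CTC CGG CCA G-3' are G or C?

10

Scanning the sequence gives G=5, C=5, A=2, T=1.
G+C = 5 + 5 = 10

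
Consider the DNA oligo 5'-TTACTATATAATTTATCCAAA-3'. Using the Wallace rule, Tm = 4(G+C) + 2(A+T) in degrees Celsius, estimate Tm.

48°C

Counting bases: C=3, A=9, T=9, G=0
So N_AT = 18 and N_GC = 3.
Tm = 2(18) + 4(3) = 36 + 12 = 48°C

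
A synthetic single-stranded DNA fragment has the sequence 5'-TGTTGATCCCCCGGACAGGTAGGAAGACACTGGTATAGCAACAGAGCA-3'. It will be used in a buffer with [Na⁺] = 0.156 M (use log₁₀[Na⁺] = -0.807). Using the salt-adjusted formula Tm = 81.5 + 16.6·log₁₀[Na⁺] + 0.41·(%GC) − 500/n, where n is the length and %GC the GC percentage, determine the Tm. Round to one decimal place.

79.0°C

Length n = 48. Scanning the sequence gives T=8, A=15, G=14, C=11.
G+C = 25, so %GC = 25/48 × 100 = 52.083%
Salt term: 16.6 × (-0.807) = -13.396
GC term: 0.41 × 52.083 = 21.354; length term: −500/48 = −10.417
Tm = 81.5 + (-13.396) + 21.354 − 10.417 = 79.041 → 79.0°C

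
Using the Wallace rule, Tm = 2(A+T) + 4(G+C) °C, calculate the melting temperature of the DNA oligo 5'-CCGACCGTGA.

34°C

Scanning the sequence gives T=1, C=4, G=3, A=2.
AT pairs contribute 3, GC pairs contribute 7.
Tm = 2×3 + 4×7 = 34°C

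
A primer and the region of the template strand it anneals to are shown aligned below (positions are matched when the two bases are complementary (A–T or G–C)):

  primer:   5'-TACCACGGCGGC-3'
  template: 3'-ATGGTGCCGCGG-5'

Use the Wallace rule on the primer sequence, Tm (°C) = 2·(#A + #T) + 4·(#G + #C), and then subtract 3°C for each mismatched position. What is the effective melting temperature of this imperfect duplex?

39°C

Primer base counts: A=2, T=1, G=4, C=5 → A+T=3, G+C=9
Perfect-match Tm = 2(3) + 4(9) = 6 + 36 = 42°C
Mismatches (positions where the bases are not complementary): 1 (at position 11)
Effective Tm = 42 − 1×3 = 42 − 3 = 39°C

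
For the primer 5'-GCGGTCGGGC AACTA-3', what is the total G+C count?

10

Base counts: T=2, A=3, C=4, G=6
G+C = 6 + 4 = 10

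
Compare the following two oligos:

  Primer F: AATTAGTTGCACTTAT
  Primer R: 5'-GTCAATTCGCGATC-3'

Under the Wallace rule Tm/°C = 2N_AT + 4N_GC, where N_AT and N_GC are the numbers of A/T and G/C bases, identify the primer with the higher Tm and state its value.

Primer F: A+T=12, G+C=4 → Tm = 2(12)+4(4) = 40°C
Primer R: A+T=7, G+C=7 → Tm = 2(7)+4(7) = 42°C
40°C vs 42°C → primer R is higher.

Primer R, 42°C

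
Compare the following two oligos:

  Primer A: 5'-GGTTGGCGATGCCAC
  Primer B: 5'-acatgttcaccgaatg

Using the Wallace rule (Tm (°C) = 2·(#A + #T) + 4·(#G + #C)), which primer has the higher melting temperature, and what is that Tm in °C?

Primer A: A+T=5, G+C=10 → Tm = 2(5)+4(10) = 50°C
Primer B: A+T=9, G+C=7 → Tm = 2(9)+4(7) = 46°C
50°C vs 46°C → primer A is higher.

Primer A, 50°C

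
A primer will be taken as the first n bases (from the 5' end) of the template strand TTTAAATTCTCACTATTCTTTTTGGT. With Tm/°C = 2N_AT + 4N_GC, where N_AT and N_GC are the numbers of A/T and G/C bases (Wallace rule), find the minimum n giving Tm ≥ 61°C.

First 24 bases: TTTAAATTCTCACTATTCTTTTTG → Tm = 58°C (< 61°C)
First 25 bases: TTTAAATTCTCACTATTCTTTTTGG → Tm = 62°C (≥ 61°C)
Each additional base adds 2°C (A/T) or 4°C (G/C), so Tm is non-decreasing in n; n = 25 is the first length to reach 61°C.

n = 25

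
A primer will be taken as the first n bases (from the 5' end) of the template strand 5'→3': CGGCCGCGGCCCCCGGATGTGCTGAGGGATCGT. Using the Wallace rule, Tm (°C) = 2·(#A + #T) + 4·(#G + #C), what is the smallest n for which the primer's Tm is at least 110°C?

First 30 bases: CGGCCGCGGCCCCCGGATGTGCTGAGGGAT → Tm = 106°C (< 110°C)
First 31 bases: CGGCCGCGGCCCCCGGATGTGCTGAGGGATC → Tm = 110°C (≥ 110°C)
Since every base adds ≥2°C, Tm only increases with n, so the threshold is first crossed at n = 31.

n = 31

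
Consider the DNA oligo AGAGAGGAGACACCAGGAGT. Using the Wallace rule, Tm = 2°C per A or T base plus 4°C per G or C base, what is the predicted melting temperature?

Base counts: C=3, A=8, G=8, T=1
A+T = 9, G+C = 11
Tm = 2(9) + 4(11) = 18 + 44 = 62°C

62°C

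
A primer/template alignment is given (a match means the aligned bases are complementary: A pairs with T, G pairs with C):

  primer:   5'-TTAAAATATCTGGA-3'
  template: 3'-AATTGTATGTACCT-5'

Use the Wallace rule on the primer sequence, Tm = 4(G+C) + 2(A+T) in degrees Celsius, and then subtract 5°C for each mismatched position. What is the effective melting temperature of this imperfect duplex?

19°C

Primer base counts: A=6, T=5, G=2, C=1 → A+T=11, G+C=3
Perfect-match Tm = 2(11) + 4(3) = 22 + 12 = 34°C
Mismatches (positions where the bases are not complementary): 3 (at positions 5, 9, 10)
Effective Tm = 34 − 3×5 = 34 − 15 = 19°C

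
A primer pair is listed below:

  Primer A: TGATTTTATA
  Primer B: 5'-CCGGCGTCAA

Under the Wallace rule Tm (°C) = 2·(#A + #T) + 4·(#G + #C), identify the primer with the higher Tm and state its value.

Primer A: A+T=9, G+C=1 → Tm = 2(9)+4(1) = 22°C
Primer B: A+T=3, G+C=7 → Tm = 2(3)+4(7) = 34°C
22°C vs 34°C → primer B is higher.

Primer B, 34°C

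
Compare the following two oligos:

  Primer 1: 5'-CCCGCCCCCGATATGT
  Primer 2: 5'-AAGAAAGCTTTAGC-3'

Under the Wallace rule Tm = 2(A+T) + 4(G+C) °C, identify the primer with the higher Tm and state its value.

Primer 1: A+T=5, G+C=11 → Tm = 2(5)+4(11) = 54°C
Primer 2: A+T=9, G+C=5 → Tm = 2(9)+4(5) = 38°C
54°C vs 38°C → primer 1 is higher.

Primer 1, 54°C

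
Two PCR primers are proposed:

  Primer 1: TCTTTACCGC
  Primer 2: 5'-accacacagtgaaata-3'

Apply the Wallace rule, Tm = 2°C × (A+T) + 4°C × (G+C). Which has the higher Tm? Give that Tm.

Primer 2, 44°C

Primer 1: A+T=5, G+C=5 → Tm = 2(5)+4(5) = 30°C
Primer 2: A+T=10, G+C=6 → Tm = 2(10)+4(6) = 44°C
30°C vs 44°C → primer 2 is higher.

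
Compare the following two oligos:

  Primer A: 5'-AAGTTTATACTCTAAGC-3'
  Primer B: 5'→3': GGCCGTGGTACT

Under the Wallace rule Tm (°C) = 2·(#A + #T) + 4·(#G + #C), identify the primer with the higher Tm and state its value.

Primer A: A+T=12, G+C=5 → Tm = 2(12)+4(5) = 44°C
Primer B: A+T=4, G+C=8 → Tm = 2(4)+4(8) = 40°C
44°C vs 40°C → primer A is higher.

Primer A, 44°C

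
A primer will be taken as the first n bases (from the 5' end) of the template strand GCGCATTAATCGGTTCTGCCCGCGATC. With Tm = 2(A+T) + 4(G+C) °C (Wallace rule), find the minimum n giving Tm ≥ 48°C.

n = 16

First 15 bases: GCGCATTAATCGGTT → Tm = 44°C (< 48°C)
First 16 bases: GCGCATTAATCGGTTC → Tm = 48°C (≥ 48°C)
Since every base adds ≥2°C, Tm only increases with n, so the threshold is first crossed at n = 16.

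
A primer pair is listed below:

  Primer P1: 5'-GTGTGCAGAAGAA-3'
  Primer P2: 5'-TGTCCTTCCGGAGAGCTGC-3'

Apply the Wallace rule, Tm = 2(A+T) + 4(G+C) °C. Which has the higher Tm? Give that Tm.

Primer P2, 62°C

Primer P1: A+T=7, G+C=6 → Tm = 2(7)+4(6) = 38°C
Primer P2: A+T=7, G+C=12 → Tm = 2(7)+4(12) = 62°C
38°C vs 62°C → primer P2 is higher.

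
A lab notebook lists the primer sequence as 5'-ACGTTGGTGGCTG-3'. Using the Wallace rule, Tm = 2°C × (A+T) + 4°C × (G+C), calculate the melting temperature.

Counting bases: C=2, T=4, G=6, A=1
So N_AT = 5 and N_GC = 8.
Tm = 4·8 + 2·5 = 32 + 10 = 42°C

42°C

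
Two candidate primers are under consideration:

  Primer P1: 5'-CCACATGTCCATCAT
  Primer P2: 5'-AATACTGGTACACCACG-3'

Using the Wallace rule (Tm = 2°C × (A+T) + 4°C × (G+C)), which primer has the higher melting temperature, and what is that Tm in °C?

Primer P2, 50°C

Primer P1: A+T=8, G+C=7 → Tm = 2(8)+4(7) = 44°C
Primer P2: A+T=9, G+C=8 → Tm = 2(9)+4(8) = 50°C
44°C vs 50°C → primer P2 is higher.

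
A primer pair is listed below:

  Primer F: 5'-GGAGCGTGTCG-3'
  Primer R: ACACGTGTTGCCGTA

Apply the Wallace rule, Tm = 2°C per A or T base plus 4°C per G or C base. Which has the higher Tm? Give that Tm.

Primer F: A+T=3, G+C=8 → Tm = 2(3)+4(8) = 38°C
Primer R: A+T=7, G+C=8 → Tm = 2(7)+4(8) = 46°C
38°C vs 46°C → primer R is higher.

Primer R, 46°C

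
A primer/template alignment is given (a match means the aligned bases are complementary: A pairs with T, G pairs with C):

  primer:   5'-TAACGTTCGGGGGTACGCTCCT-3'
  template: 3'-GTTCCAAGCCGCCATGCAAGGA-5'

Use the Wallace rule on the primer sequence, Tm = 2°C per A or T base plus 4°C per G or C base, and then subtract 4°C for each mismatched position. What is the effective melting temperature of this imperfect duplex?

Primer base counts: A=3, T=6, G=7, C=6 → A+T=9, G+C=13
Perfect-match Tm = 2(9) + 4(13) = 18 + 52 = 70°C
Mismatches (positions where the bases are not complementary): 4 (at positions 1, 4, 11, 18)
Effective Tm = 70 − 4×4 = 70 − 16 = 54°C

54°C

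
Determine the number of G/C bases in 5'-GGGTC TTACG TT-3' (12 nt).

6

Base counts: T=5, G=4, C=2, A=1
Total G or C: 4 + 2 = 6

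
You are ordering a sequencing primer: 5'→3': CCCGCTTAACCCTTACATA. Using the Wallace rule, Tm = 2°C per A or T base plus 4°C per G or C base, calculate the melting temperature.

56°C

T=5, C=8, G=1, A=5
So N_AT = 10 and N_GC = 9.
Tm = 4·9 + 2·10 = 36 + 20 = 56°C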